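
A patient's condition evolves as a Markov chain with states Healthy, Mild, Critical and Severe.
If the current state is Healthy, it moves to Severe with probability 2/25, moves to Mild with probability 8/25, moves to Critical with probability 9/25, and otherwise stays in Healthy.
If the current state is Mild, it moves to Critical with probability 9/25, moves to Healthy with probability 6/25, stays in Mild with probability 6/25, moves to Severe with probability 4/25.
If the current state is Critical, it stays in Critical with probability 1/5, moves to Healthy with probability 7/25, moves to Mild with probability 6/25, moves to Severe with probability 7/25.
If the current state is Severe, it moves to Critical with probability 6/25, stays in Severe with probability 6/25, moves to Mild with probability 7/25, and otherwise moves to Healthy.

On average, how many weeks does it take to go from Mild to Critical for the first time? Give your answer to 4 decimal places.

2.9271

Let t(s) be the expected number of weeks to first reach Critical from state s, with t(Critical) = 0. Conditioning on the first week:
t(Healthy) = 1 + 0.24·t(Healthy) + 0.32·t(Mild) + 0.08·t(Severe)
t(Mild) = 1 + 0.24·t(Healthy) + 0.24·t(Mild) + 0.16·t(Severe)
t(Severe) = 1 + 0.24·t(Healthy) + 0.28·t(Mild) + 0.24·t(Severe)
Solving: t(Healthy) = 2.8966, t(Mild) = 2.9271, t(Severe) = 3.3089.
Expected weeks from Mild to Critical: 2.9271.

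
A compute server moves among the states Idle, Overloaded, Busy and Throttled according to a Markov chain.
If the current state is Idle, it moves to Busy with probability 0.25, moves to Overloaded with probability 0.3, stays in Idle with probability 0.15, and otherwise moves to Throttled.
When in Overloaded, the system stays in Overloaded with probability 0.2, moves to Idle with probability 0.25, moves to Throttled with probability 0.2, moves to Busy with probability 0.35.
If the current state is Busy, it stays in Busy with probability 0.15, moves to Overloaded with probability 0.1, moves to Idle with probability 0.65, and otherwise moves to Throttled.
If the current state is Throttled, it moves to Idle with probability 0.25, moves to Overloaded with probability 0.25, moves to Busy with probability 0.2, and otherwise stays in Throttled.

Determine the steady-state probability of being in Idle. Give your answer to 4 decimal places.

0.3133

Let the stationary distribution be π with π = πP and π_1 + π_2 + π_3 + π_4 = 1.
π_1 = 0.15·π_1 + 0.25·π_2 + 0.65·π_3 + 0.25·π_4
π_2 = 0.3·π_1 + 0.2·π_2 + 0.1·π_3 + 0.25·π_4
π_3 = 0.25·π_1 + 0.35·π_2 + 0.15·π_3 + 0.2·π_4
Solving with the normalization constraint gives π = (0.3133, 0.2192, 0.2367, 0.2307).
So the stationary probability of Idle is 0.3133.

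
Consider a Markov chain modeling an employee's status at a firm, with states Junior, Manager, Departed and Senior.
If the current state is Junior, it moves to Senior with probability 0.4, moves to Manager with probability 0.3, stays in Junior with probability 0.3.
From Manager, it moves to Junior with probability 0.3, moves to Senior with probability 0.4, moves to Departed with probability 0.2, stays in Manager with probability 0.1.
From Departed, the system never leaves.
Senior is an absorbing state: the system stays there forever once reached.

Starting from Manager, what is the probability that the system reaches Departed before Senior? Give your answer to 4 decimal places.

0.2593

Let h(s) be the probability of absorption at Departed starting from transient state s. Then h(Departed) = 1 and h(Senior) = 0. By first-step analysis:
h(Junior) = 0.3·h(Junior) + 0.3·h(Manager) + 0.4·0
h(Manager) = 0.3·h(Junior) + 0.1·h(Manager) + 0.2·1 + 0.4·0
Solving: h(Junior) = 0.1111, h(Manager) = 0.2593.
Starting from Manager, the probability is 0.2593.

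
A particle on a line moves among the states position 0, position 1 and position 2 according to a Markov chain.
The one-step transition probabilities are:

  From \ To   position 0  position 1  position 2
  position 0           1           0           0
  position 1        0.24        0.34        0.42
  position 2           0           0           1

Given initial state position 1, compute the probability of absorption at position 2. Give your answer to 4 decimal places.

0.6364

Let h(s) be the probability of absorption at position 2 starting from transient state s. Then h(position 2) = 1 and h(position 0) = 0. By first-step analysis:
h(position 1) = 0.24·0 + 0.34·h(position 1) + 0.42·1
Solving: h(position 1) = 0.6364.
Starting from position 1, the probability is 0.6364.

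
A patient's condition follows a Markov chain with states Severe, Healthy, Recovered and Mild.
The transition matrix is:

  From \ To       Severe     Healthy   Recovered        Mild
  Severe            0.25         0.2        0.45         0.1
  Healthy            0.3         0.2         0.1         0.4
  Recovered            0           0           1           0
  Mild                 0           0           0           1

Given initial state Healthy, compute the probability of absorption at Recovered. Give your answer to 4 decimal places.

Let h(s) be the probability of absorption at Recovered starting from transient state s. Then h(Recovered) = 1 and h(Mild) = 0. By first-step analysis:
h(Severe) = 0.25·h(Severe) + 0.2·h(Healthy) + 0.45·1 + 0.1·0
h(Healthy) = 0.3·h(Severe) + 0.2·h(Healthy) + 0.1·1 + 0.4·0
Solving: h(Severe) = 0.7037, h(Healthy) = 0.3889.
Starting from Healthy, the probability is 0.3889.

0.3889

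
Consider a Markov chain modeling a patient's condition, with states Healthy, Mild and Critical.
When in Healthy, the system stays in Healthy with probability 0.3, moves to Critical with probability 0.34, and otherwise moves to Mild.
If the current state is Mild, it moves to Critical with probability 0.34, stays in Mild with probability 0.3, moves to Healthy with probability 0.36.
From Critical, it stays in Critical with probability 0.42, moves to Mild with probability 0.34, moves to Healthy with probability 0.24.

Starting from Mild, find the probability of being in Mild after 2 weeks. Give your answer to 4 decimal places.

0.3352

Sum over the intermediate state after 1 week:
P = P(Mild→Healthy)·P(Healthy→Mild) + P(Mild→Mild)·P(Mild→Mild) + P(Mild→Critical)·P(Critical→Mild)
  = 0.36×0.36 + 0.3×0.3 + 0.34×0.34
  = 0.1296 + 0.0900 + 0.1156 = 0.3352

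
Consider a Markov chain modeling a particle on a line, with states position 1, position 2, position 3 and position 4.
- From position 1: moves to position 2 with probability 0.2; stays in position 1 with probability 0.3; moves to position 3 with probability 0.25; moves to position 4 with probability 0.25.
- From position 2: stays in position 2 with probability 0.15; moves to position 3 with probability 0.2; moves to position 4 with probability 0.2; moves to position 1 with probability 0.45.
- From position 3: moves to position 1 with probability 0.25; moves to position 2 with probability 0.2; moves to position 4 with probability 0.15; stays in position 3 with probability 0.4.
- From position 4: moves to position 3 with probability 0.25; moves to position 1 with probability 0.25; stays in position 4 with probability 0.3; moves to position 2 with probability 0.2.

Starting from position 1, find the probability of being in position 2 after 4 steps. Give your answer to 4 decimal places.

Propagate the distribution vector 4 steps from position 1.
After 0 steps: (1.0000, 0.0000, 0.0000, 0.0000)
After 1 step: (0.3000, 0.2000, 0.2500, 0.2500)
After 2 steps: (0.3050, 0.1900, 0.2775, 0.2275)
After 3 steps: (0.3033, 0.1905, 0.2821, 0.2241)
After 4 steps: (0.3033, 0.1905, 0.2828, 0.2235)
P(in position 2 after 4 steps) = 0.1905

0.1905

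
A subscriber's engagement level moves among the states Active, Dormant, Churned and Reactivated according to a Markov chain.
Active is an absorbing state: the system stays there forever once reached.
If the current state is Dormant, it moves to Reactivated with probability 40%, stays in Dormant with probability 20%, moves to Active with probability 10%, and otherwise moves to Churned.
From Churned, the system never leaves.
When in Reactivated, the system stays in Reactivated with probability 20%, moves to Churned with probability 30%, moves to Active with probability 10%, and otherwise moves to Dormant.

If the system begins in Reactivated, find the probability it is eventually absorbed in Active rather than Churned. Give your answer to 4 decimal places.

Let h(s) be the probability of absorption at Active starting from transient state s. Then h(Active) = 1 and h(Churned) = 0. By first-step analysis:
h(Dormant) = 0.1·1 + 0.2·h(Dormant) + 0.3·0 + 0.4·h(Reactivated)
h(Reactivated) = 0.1·1 + 0.4·h(Dormant) + 0.3·0 + 0.2·h(Reactivated)
Solving: h(Dormant) = 0.2500, h(Reactivated) = 0.2500.
Starting from Reactivated, the probability is 0.2500.

0.2500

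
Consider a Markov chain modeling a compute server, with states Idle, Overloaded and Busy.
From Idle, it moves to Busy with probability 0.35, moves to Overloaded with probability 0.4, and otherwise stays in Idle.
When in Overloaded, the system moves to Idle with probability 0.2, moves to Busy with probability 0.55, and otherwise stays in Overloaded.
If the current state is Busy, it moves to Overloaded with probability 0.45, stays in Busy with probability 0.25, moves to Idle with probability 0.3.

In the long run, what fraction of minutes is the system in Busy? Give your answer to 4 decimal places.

Let the stationary distribution be π with π = πP and π_1 + π_2 + π_3 = 1.
π_1 = 0.25·π_1 + 0.2·π_2 + 0.3·π_3
π_2 = 0.4·π_1 + 0.25·π_2 + 0.45·π_3
Solving with the normalization constraint gives π = (0.2510, 0.3645, 0.3845).
So the stationary probability of Busy is 0.3845.

0.3845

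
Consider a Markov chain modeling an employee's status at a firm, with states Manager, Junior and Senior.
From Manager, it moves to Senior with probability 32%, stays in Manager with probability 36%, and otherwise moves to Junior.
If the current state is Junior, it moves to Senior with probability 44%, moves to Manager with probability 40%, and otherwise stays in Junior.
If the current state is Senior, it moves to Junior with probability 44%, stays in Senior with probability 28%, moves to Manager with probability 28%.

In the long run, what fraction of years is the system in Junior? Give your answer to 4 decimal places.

0.3114

Let the stationary distribution be π with π = πP and π_1 + π_2 + π_3 = 1.
π_1 = 0.36·π_1 + 0.4·π_2 + 0.28·π_3
π_2 = 0.32·π_1 + 0.16·π_2 + 0.44·π_3
Solving with the normalization constraint gives π = (0.3450, 0.3114, 0.3436).
So the stationary probability of Junior is 0.3114.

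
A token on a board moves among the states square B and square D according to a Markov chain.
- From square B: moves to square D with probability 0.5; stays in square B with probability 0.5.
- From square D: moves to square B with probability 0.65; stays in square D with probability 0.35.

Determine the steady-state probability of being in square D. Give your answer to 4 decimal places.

0.4348

Let the stationary distribution be π with π = πP and π_1 + π_2 = 1.
π_1 = 0.5·π_1 + 0.65·π_2
Solving with the normalization constraint gives π = (0.5652, 0.4348).
So the stationary probability of square D is 0.4348.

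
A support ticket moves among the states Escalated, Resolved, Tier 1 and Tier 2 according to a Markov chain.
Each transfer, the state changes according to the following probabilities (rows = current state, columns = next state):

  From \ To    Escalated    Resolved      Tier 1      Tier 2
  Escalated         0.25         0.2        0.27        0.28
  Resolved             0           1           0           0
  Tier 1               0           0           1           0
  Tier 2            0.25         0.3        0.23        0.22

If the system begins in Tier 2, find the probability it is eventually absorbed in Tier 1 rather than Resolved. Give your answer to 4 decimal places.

Let h(s) be the probability of absorption at Tier 1 starting from transient state s. Then h(Tier 1) = 1 and h(Resolved) = 0. By first-step analysis:
h(Escalated) = 0.25·h(Escalated) + 0.2·0 + 0.27·1 + 0.28·h(Tier 2)
h(Tier 2) = 0.25·h(Escalated) + 0.3·0 + 0.23·1 + 0.22·h(Tier 2)
Solving: h(Escalated) = 0.5340, h(Tier 2) = 0.4660.
Starting from Tier 2, the probability is 0.4660.

0.4660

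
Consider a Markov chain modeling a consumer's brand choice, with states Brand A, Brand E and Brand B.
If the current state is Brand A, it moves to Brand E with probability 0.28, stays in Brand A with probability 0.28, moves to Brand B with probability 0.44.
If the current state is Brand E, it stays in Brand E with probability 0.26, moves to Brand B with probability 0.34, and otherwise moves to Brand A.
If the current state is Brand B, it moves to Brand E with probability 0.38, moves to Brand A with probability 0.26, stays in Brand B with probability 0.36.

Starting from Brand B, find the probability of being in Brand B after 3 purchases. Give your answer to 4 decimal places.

0.3793

Propagate the distribution vector 3 purchases from Brand B.
After 0 purchases: (0.0000, 0.0000, 1.0000)
After 1 purchase: (0.2600, 0.3800, 0.3600)
After 2 purchases: (0.3184, 0.3084, 0.3732)
After 3 purchases: (0.3095, 0.3112, 0.3793)
P(in Brand B after 3 purchases) = 0.3793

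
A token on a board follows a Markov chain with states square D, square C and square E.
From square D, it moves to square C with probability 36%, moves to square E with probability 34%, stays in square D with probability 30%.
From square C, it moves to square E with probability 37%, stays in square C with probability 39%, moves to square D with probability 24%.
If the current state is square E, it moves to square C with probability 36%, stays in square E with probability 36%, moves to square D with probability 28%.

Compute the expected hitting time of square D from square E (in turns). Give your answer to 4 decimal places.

Let t(s) be the expected number of turns to first reach square D from state s, with t(square D) = 0. Conditioning on the first turn:
t(square C) = 1 + 0.39·t(square C) + 0.37·t(square E)
t(square E) = 1 + 0.36·t(square C) + 0.36·t(square E)
Solving: t(square C) = 3.9269, t(square E) = 3.7714.
Expected turns from square E to square D: 3.7714.

3.7714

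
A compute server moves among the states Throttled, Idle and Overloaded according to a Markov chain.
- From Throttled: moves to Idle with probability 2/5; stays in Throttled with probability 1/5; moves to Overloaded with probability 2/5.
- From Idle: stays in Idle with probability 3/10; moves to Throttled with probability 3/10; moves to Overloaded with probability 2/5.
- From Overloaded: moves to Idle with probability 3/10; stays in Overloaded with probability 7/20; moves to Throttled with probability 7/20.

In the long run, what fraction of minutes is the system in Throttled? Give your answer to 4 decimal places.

Let the stationary distribution be π with π = πP and π_1 + π_2 + π_3 = 1.
π_1 = 0.2·π_1 + 0.3·π_2 + 0.35·π_3
π_2 = 0.4·π_1 + 0.3·π_2 + 0.3·π_3
Solving with the normalization constraint gives π = (0.2900, 0.3290, 0.3810).
So the stationary probability of Throttled is 0.2900.

0.2900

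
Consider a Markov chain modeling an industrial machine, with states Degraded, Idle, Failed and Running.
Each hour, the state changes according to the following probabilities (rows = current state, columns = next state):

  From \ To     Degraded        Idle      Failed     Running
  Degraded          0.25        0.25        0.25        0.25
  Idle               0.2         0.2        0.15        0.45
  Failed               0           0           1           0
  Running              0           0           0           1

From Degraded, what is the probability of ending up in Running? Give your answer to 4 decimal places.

0.5682

Let h(s) be the probability of absorption at Running starting from transient state s. Then h(Running) = 1 and h(Failed) = 0. By first-step analysis:
h(Degraded) = 0.25·h(Degraded) + 0.25·h(Idle) + 0.25·0 + 0.25·1
h(Idle) = 0.2·h(Degraded) + 0.2·h(Idle) + 0.15·0 + 0.45·1
Solving: h(Degraded) = 0.5682, h(Idle) = 0.7045.
Starting from Degraded, the probability is 0.5682.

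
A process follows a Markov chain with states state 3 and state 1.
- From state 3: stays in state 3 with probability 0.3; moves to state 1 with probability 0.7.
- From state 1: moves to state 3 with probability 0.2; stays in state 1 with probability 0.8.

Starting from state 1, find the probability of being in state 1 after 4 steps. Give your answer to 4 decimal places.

Propagate the distribution vector 4 steps from state 1.
After 0 steps: (0.0000, 1.0000)
After 1 step: (0.2000, 0.8000)
After 2 steps: (0.2200, 0.7800)
After 3 steps: (0.2220, 0.7780)
After 4 steps: (0.2222, 0.7778)
P(in state 1 after 4 steps) = 0.7778

0.7778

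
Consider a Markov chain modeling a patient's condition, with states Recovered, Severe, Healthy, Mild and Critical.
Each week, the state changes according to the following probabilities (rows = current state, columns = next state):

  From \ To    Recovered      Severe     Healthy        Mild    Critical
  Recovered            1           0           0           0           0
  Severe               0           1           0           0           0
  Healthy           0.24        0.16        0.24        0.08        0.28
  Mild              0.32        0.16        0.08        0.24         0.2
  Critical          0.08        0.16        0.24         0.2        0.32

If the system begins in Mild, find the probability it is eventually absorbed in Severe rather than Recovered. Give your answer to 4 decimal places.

Let h(s) be the probability of absorption at Severe starting from transient state s. Then h(Severe) = 1 and h(Recovered) = 0. By first-step analysis:
h(Healthy) = 0.24·0 + 0.16·1 + 0.24·h(Healthy) + 0.08·h(Mild) + 0.28·h(Critical)
h(Mild) = 0.32·0 + 0.16·1 + 0.08·h(Healthy) + 0.24·h(Mild) + 0.2·h(Critical)
h(Critical) = 0.08·0 + 0.16·1 + 0.24·h(Healthy) + 0.2·h(Mild) + 0.32·h(Critical)
Solving: h(Healthy) = 0.4372, h(Mild) = 0.3892, h(Critical) = 0.5041.
Starting from Mild, the probability is 0.3892.

0.3892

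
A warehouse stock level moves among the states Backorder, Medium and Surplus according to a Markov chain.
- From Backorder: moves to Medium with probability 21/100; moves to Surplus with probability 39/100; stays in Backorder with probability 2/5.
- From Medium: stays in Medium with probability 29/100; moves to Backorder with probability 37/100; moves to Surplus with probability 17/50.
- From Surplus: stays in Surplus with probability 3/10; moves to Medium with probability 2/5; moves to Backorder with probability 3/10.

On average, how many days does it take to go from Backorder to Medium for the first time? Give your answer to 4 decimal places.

Let t(s) be the expected number of days to first reach Medium from state s, with t(Medium) = 0. Conditioning on the first day:
t(Backorder) = 1 + 0.4·t(Backorder) + 0.39·t(Surplus)
t(Surplus) = 1 + 0.3·t(Backorder) + 0.3·t(Surplus)
Solving: t(Backorder) = 3.5974, t(Surplus) = 2.9703.
Expected days from Backorder to Medium: 3.5974.

3.5974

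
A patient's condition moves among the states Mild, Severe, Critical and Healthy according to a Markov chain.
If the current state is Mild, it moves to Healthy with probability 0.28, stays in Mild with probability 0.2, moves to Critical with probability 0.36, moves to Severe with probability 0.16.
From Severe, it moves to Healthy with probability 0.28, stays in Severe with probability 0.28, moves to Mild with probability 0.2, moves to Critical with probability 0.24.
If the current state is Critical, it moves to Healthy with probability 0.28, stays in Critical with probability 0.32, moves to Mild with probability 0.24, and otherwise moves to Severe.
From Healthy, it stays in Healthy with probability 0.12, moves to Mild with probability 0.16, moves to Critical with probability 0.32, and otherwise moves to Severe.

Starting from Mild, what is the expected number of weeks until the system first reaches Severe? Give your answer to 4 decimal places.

4.5886

Let t(s) be the expected number of weeks to first reach Severe from state s, with t(Severe) = 0. Conditioning on the first week:
t(Mild) = 1 + 0.2·t(Mild) + 0.36·t(Critical) + 0.28·t(Healthy)
t(Critical) = 1 + 0.24·t(Mild) + 0.32·t(Critical) + 0.28·t(Healthy)
t(Healthy) = 1 + 0.16·t(Mild) + 0.32·t(Critical) + 0.12·t(Healthy)
Solving: t(Mild) = 4.5886, t(Critical) = 4.5886, t(Healthy) = 3.6392.
Expected weeks from Mild to Severe: 4.5886.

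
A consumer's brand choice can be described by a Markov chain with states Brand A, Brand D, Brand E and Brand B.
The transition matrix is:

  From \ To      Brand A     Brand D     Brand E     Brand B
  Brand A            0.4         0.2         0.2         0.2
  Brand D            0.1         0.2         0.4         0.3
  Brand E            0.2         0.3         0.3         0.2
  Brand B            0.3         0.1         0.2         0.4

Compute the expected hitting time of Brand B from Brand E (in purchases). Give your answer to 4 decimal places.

4.4388

Let t(s) be the expected number of purchases to first reach Brand B from state s, with t(Brand B) = 0. Conditioning on the first purchase:
t(Brand A) = 1 + 0.4·t(Brand A) + 0.2·t(Brand D) + 0.2·t(Brand E)
t(Brand D) = 1 + 0.1·t(Brand A) + 0.2·t(Brand D) + 0.4·t(Brand E)
t(Brand E) = 1 + 0.2·t(Brand A) + 0.3·t(Brand D) + 0.3·t(Brand E)
Solving: t(Brand A) = 4.4898, t(Brand D) = 4.0306, t(Brand E) = 4.4388.
Expected purchases from Brand E to Brand B: 4.4388.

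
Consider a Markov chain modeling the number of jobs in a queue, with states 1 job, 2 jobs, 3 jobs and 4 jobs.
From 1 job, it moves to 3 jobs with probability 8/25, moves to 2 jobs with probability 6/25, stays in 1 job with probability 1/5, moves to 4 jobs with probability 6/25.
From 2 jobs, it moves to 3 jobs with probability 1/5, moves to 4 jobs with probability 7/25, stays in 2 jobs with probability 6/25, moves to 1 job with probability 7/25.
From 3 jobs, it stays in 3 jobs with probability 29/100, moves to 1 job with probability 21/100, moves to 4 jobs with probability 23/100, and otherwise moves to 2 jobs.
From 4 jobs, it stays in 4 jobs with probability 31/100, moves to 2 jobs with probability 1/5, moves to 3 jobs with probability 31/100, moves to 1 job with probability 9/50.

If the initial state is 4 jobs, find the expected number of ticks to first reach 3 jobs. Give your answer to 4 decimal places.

Let t(s) be the expected number of ticks to first reach 3 jobs from state s, with t(3 jobs) = 0. Conditioning on the first tick:
t(1 job) = 1 + 0.2·t(1 job) + 0.24·t(2 jobs) + 0.24·t(4 jobs)
t(2 jobs) = 1 + 0.28·t(1 job) + 0.24·t(2 jobs) + 0.28·t(4 jobs)
t(4 jobs) = 1 + 0.18·t(1 job) + 0.2·t(2 jobs) + 0.31·t(4 jobs)
Solving: t(1 job) = 3.4506, t(2 jobs) = 3.8654, t(4 jobs) = 3.4698.
Expected ticks from 4 jobs to 3 jobs: 3.4698.

3.4698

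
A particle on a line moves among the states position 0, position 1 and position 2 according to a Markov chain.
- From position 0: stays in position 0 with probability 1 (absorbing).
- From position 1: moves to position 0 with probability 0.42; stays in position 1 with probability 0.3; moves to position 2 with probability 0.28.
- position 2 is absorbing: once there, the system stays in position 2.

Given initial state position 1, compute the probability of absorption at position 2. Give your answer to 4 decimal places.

0.4000

Let h(s) be the probability of absorption at position 2 starting from transient state s. Then h(position 2) = 1 and h(position 0) = 0. By first-step analysis:
h(position 1) = 0.42·0 + 0.3·h(position 1) + 0.28·1
Solving: h(position 1) = 0.4000.
Starting from position 1, the probability is 0.4000.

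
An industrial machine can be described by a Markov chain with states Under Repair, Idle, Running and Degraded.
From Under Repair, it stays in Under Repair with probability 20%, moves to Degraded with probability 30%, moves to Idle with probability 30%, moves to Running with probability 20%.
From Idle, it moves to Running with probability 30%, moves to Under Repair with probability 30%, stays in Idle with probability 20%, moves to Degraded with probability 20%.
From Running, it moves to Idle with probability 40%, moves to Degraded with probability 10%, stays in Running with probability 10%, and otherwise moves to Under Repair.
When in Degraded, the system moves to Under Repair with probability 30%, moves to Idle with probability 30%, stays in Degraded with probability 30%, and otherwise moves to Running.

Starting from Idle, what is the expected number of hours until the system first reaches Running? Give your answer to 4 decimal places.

4.5000

Let t(s) be the expected number of hours to first reach Running from state s, with t(Running) = 0. Conditioning on the first hour:
t(Under Repair) = 1 + 0.2·t(Under Repair) + 0.3·t(Idle) + 0.3·t(Degraded)
t(Idle) = 1 + 0.3·t(Under Repair) + 0.2·t(Idle) + 0.2·t(Degraded)
t(Degraded) = 1 + 0.3·t(Under Repair) + 0.3·t(Idle) + 0.3·t(Degraded)
Solving: t(Under Repair) = 5.0000, t(Idle) = 4.5000, t(Degraded) = 5.5000.
Expected hours from Idle to Running: 4.5000.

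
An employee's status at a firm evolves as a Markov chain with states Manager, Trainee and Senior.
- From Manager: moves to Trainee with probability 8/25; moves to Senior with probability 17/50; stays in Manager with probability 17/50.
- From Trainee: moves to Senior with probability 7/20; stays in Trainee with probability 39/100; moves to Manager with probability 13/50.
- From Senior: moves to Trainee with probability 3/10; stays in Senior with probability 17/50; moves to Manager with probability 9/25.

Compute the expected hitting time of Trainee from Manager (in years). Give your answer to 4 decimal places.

Let t(s) be the expected number of years to first reach Trainee from state s, with t(Trainee) = 0. Conditioning on the first year:
t(Manager) = 1 + 0.34·t(Manager) + 0.34·t(Senior)
t(Senior) = 1 + 0.36·t(Manager) + 0.34·t(Senior)
Solving: t(Manager) = 3.1928, t(Senior) = 3.2567.
Expected years from Manager to Trainee: 3.1928.

3.1928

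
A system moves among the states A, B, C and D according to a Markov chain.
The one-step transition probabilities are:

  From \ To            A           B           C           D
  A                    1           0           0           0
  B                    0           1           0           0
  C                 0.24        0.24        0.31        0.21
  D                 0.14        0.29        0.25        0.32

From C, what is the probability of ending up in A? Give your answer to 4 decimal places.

Let h(s) be the probability of absorption at A starting from transient state s. Then h(A) = 1 and h(B) = 0. By first-step analysis:
h(C) = 0.24·1 + 0.24·0 + 0.31·h(C) + 0.21·h(D)
h(D) = 0.14·1 + 0.29·0 + 0.25·h(C) + 0.32·h(D)
Solving: h(C) = 0.4622, h(D) = 0.3758.
Starting from C, the probability is 0.4622.

0.4622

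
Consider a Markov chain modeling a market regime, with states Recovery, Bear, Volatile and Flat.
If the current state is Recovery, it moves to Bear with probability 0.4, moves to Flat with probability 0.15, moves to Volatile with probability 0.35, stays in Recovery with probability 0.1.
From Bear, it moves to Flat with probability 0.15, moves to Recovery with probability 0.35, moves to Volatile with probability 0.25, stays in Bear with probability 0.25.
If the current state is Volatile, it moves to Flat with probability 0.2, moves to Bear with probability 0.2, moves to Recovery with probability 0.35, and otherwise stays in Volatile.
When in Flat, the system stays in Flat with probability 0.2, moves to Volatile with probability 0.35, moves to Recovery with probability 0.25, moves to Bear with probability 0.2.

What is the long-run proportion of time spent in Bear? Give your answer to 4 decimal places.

Let the stationary distribution be π with π = πP and π_1 + π_2 + π_3 + π_4 = 1.
π_1 = 0.1·π_1 + 0.35·π_2 + 0.35·π_3 + 0.25·π_4
π_2 = 0.4·π_1 + 0.25·π_2 + 0.2·π_3 + 0.2·π_4
π_3 = 0.35·π_1 + 0.25·π_2 + 0.25·π_3 + 0.35·π_4
Solving with the normalization constraint gives π = (0.2661, 0.2666, 0.2939, 0.1734).
So the stationary probability of Bear is 0.2666.

0.2666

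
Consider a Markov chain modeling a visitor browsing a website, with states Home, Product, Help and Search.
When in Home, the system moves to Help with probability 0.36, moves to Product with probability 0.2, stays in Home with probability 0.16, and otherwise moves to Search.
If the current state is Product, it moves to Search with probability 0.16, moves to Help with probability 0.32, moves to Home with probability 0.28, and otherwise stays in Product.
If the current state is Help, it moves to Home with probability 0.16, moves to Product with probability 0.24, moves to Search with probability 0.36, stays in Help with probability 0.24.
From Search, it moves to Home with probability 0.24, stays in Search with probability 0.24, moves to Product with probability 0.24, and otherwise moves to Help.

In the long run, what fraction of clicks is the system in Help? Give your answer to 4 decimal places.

Let the stationary distribution be π with π = πP and π_1 + π_2 + π_3 + π_4 = 1.
π_1 = 0.16·π_1 + 0.28·π_2 + 0.16·π_3 + 0.24·π_4
π_2 = 0.2·π_1 + 0.24·π_2 + 0.24·π_3 + 0.24·π_4
π_3 = 0.36·π_1 + 0.32·π_2 + 0.24·π_3 + 0.28·π_4
Solving with the normalization constraint gives π = (0.2090, 0.2316, 0.2942, 0.2651).
So the stationary probability of Help is 0.2942.

0.2942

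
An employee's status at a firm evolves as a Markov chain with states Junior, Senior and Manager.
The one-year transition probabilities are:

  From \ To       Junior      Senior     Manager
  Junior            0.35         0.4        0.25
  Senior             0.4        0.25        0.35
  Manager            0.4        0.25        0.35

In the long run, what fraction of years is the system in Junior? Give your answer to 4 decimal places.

0.3810

Let the stationary distribution be π with π = πP and π_1 + π_2 + π_3 = 1.
π_1 = 0.35·π_1 + 0.4·π_2 + 0.4·π_3
π_2 = 0.4·π_1 + 0.25·π_2 + 0.25·π_3
Solving with the normalization constraint gives π = (0.3810, 0.3071, 0.3119).
So the stationary probability of Junior is 0.3810.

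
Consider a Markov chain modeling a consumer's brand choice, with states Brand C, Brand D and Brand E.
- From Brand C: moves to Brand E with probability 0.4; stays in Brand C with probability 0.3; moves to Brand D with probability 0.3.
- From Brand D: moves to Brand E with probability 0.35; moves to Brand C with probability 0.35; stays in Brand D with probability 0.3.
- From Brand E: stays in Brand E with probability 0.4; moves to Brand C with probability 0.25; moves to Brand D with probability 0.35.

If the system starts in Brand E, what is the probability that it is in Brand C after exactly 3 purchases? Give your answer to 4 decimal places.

Propagate the distribution vector 3 purchases from Brand E.
After 0 purchases: (0.0000, 0.0000, 1.0000)
After 1 purchase: (0.2500, 0.3500, 0.4000)
After 2 purchases: (0.2975, 0.3200, 0.3825)
After 3 purchases: (0.2969, 0.3191, 0.3840)
P(in Brand C after 3 purchases) = 0.2969

0.2969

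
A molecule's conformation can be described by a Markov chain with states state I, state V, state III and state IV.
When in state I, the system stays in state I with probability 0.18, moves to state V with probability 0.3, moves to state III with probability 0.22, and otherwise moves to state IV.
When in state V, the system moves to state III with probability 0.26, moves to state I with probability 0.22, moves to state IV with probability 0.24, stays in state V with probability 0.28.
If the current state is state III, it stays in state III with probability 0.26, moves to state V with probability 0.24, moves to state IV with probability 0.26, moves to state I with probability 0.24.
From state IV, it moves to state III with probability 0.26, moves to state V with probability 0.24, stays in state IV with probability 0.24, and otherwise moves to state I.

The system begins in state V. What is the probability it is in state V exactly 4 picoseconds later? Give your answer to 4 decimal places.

Propagate the distribution vector 4 picoseconds from state V.
After 0 picoseconds: (0.0000, 1.0000, 0.0000, 0.0000)
After 1 picosecond: (0.2200, 0.2800, 0.2600, 0.2400)
After 2 picoseconds: (0.2260, 0.2644, 0.2512, 0.2584)
After 3 picoseconds: (0.2263, 0.2641, 0.2510, 0.2586)
After 4 picoseconds: (0.2263, 0.2641, 0.2509, 0.2586)
P(in state V after 4 picoseconds) = 0.2641

0.2641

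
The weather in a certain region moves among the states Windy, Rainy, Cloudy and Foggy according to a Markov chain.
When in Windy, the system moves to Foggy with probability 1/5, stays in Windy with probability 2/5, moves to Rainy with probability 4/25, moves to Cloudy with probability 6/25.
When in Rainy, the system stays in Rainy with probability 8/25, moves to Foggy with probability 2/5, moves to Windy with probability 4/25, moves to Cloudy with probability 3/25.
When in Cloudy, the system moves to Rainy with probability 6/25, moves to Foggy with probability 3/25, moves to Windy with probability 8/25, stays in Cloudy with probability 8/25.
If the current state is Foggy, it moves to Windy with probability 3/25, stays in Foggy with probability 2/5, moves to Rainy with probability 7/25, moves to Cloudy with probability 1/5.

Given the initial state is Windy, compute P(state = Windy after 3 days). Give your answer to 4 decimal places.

0.2557

Propagate the distribution vector 3 days from Windy.
After 0 days: (1.0000, 0.0000, 0.0000, 0.0000)
After 1 day: (0.4000, 0.1600, 0.2400, 0.2000)
After 2 days: (0.2864, 0.2288, 0.2320, 0.2528)
After 3 days: (0.2557, 0.2455, 0.2210, 0.2778)
P(in Windy after 3 days) = 0.2557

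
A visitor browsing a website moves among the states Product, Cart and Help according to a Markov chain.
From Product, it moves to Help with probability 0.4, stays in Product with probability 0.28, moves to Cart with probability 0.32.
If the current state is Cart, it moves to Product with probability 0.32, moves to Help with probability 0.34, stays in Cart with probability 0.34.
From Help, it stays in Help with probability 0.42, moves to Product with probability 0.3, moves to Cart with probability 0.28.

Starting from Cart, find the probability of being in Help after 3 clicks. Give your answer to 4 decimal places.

Propagate the distribution vector 3 clicks from Cart.
After 0 clicks: (0.0000, 1.0000, 0.0000)
After 1 click: (0.3200, 0.3400, 0.3400)
After 2 clicks: (0.3004, 0.3132, 0.3864)
After 3 clicks: (0.3003, 0.3108, 0.3889)
P(in Help after 3 clicks) = 0.3889

0.3889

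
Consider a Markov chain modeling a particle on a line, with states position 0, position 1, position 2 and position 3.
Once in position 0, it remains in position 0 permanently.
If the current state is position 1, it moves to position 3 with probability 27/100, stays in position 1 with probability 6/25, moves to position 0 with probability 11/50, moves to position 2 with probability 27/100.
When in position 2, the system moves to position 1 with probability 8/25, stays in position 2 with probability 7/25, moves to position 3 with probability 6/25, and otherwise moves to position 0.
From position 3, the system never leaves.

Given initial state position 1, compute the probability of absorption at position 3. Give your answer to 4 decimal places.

Let h(s) be the probability of absorption at position 3 starting from transient state s. Then h(position 3) = 1 and h(position 0) = 0. By first-step analysis:
h(position 1) = 0.22·0 + 0.24·h(position 1) + 0.27·h(position 2) + 0.27·1
h(position 2) = 0.16·0 + 0.32·h(position 1) + 0.28·h(position 2) + 0.24·1
Solving: h(position 1) = 0.5625, h(position 2) = 0.5833.
Starting from position 1, the probability is 0.5625.

0.5625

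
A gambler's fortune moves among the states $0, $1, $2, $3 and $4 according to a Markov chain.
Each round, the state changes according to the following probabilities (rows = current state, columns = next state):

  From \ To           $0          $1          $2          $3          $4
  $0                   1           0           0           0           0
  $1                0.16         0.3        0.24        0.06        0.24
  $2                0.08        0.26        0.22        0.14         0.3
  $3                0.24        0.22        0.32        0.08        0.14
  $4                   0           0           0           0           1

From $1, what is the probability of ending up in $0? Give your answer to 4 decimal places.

Let h(s) be the probability of absorption at $0 starting from transient state s. Then h($0) = 1 and h($4) = 0. By first-step analysis:
h($1) = 0.16·1 + 0.3·h($1) + 0.24·h($2) + 0.06·h($3) + 0.24·0
h($2) = 0.08·1 + 0.26·h($1) + 0.22·h($2) + 0.14·h($3) + 0.3·0
h($3) = 0.24·1 + 0.22·h($1) + 0.32·h($2) + 0.08·h($3) + 0.14·0
Solving: h($1) = 0.3739, h($2) = 0.3094, h($3) = 0.4579.
Starting from $1, the probability is 0.3739.

0.3739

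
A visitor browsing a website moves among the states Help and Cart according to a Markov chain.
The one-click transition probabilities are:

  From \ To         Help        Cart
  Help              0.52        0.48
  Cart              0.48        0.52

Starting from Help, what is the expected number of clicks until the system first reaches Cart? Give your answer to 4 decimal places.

Let t(s) be the expected number of clicks to first reach Cart from state s, with t(Cart) = 0. Conditioning on the first click:
t(Help) = 1 + 0.52·t(Help)
Solving: t(Help) = 2.0833.
Expected clicks from Help to Cart: 2.0833.

2.0833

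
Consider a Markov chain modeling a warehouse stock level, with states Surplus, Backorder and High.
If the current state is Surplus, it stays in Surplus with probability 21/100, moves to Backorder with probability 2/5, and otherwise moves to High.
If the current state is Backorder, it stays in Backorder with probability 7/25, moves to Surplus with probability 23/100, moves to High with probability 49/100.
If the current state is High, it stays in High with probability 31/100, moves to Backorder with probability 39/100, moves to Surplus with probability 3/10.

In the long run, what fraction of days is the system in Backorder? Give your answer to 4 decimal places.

Let the stationary distribution be π with π = πP and π_1 + π_2 + π_3 = 1.
π_1 = 0.21·π_1 + 0.23·π_2 + 0.3·π_3
π_2 = 0.4·π_1 + 0.28·π_2 + 0.39·π_3
Solving with the normalization constraint gives π = (0.2525, 0.3536, 0.3939).
So the stationary probability of Backorder is 0.3536.

0.3536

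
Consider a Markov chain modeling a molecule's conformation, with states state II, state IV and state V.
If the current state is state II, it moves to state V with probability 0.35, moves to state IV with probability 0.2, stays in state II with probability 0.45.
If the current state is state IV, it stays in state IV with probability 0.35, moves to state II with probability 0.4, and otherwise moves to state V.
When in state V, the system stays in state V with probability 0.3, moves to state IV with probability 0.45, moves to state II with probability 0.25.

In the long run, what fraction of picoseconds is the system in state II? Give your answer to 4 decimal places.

Let the stationary distribution be π with π = πP and π_1 + π_2 + π_3 = 1.
π_1 = 0.45·π_1 + 0.4·π_2 + 0.25·π_3
π_2 = 0.2·π_1 + 0.35·π_2 + 0.45·π_3
Solving with the normalization constraint gives π = (0.3733, 0.3243, 0.3025).
So the stationary probability of state II is 0.3733.

0.3733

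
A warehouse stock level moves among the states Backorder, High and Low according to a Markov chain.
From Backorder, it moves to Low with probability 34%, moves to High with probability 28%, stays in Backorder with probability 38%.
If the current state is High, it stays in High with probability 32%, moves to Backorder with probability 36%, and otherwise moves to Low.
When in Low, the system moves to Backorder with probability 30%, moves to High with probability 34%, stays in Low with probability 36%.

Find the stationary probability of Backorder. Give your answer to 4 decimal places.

0.3465

Let the stationary distribution be π with π = πP and π_1 + π_2 + π_3 = 1.
π_1 = 0.38·π_1 + 0.36·π_2 + 0.3·π_3
π_2 = 0.28·π_1 + 0.32·π_2 + 0.34·π_3
Solving with the normalization constraint gives π = (0.3465, 0.3130, 0.3406).
So the stationary probability of Backorder is 0.3465.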